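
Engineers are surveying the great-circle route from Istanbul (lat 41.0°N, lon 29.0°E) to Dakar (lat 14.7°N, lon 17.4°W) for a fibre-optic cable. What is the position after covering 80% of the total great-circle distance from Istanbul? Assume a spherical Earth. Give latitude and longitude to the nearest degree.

Convert each endpoint to a unit vector on the sphere (x = cos φ cos λ, y = cos φ sin λ, z = sin φ).
The central angle between the endpoints is δ = arccos(p₁·p₂) ≈ 0.837 rad (47.9°).
Interpolate at f = 0.80 with slerp weights a = sin((1−f)δ)/sin δ ≈ 0.224, b = sin(fδ)/sin δ ≈ 0.836.
p = a·p₁ + b·p₂ ≈ (0.919, -0.160, 0.359); φ = arcsin(p_z) ≈ 21.05°, λ = atan2(p_y, p_x) ≈ -9.85°.

≈ lat 21°N, lon 10°W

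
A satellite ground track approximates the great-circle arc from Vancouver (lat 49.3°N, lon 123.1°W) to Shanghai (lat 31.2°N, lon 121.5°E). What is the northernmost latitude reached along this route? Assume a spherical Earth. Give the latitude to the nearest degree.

≈ 59°N

The great circle lies in the plane with unit normal n̂ = (p₁ × p₂)/|p₁ × p₂|.
Here n̂_z ≈ -0.510; the vertex latitude is φ_max = arccos|n̂_z| ≈ 59.3°.
Check via Clairaut: cos φ_max = |cos φ₁| · sin C = cos(49.3°)·sin(51.4°) ≈ 0.510, again giving ≈ 59.3°.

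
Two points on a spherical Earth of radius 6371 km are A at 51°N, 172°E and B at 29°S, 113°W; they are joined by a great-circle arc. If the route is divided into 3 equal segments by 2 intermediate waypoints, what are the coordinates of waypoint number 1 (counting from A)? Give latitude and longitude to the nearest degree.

≈ 28°N, 154°W

Convert each endpoint to a unit vector on the sphere (x = cos φ cos λ, y = cos φ sin λ, z = sin φ).
The central angle between the endpoints is δ = arccos(p₁·p₂) ≈ 1.807 rad (103.6°).
Interpolate at f = 1/3 with slerp weights a = sin((1−f)δ)/sin δ ≈ 0.961, b = sin(fδ)/sin δ ≈ 0.583.
p = a·p₁ + b·p₂ ≈ (-0.798, -0.385, 0.464); φ = arcsin(p_z) ≈ 27.64°, λ = atan2(p_y, p_x) ≈ -154.23°.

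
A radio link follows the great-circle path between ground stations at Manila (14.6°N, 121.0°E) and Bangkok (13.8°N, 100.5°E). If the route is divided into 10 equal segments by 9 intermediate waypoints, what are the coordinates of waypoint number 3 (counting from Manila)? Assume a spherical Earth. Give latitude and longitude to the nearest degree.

≈ 15°N, 115°E

Convert each endpoint to a unit vector on the sphere (x = cos φ cos λ, y = cos φ sin λ, z = sin φ).
The central angle between the endpoints is δ = arccos(p₁·p₂) ≈ 0.347 rad (19.9°).
Interpolate at f = 3/10 with slerp weights a = sin((1−f)δ)/sin δ ≈ 0.707, b = sin(fδ)/sin δ ≈ 0.306.
p = a·p₁ + b·p₂ ≈ (-0.407, 0.878, 0.251); φ = arcsin(p_z) ≈ 14.55°, λ = atan2(p_y, p_x) ≈ 114.84°.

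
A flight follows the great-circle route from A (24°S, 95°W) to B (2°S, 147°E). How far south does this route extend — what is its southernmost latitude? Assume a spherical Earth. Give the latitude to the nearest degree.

The great circle lies in the plane with unit normal n̂ = (p₁ × p₂)/|p₁ × p₂|.
Here n̂_z ≈ -0.886; the vertex latitude is φ_max = arccos|n̂_z| ≈ 27.7°.
Check via Clairaut: cos φ_max = |cos φ₁| · sin C = cos(24.0°)·sin(104.2°) ≈ 0.886, again giving ≈ 27.7°.

≈ 28°S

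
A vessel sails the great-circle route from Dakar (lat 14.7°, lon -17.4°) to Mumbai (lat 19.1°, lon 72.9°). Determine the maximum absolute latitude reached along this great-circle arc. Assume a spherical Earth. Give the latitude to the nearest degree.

The great circle lies in the plane with unit normal n̂ = (p₁ × p₂)/|p₁ × p₂|.
Here n̂_z ≈ +0.917; the vertex latitude is φ_max = arccos|n̂_z| ≈ 23.5°.

≈ 24°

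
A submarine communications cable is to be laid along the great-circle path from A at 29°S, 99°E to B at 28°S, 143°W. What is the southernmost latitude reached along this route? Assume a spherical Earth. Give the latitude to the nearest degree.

≈ 47°S

The great circle lies in the plane with unit normal n̂ = (p₁ × p₂)/|p₁ × p₂|.
Here n̂_z ≈ +0.688; the vertex latitude is φ_max = arccos|n̂_z| ≈ 46.5°.
Check via Clairaut: cos φ_max = |cos φ₁| · sin C = cos(29.0°)·sin(128.1°) ≈ 0.688, again giving ≈ 46.5°.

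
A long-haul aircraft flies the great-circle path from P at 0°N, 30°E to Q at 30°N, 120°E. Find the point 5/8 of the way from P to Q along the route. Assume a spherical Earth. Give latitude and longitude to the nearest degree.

Convert each endpoint to a unit vector on the sphere (x = cos φ cos λ, y = cos φ sin λ, z = sin φ).
The central angle between the endpoints is δ = arccos(p₁·p₂) ≈ 1.571 rad (90.0°).
Interpolate at f = 5/8 with slerp weights a = sin((1−f)δ)/sin δ ≈ 0.556, b = sin(fδ)/sin δ ≈ 0.831.
p = a·p₁ + b·p₂ ≈ (0.121, 0.901, 0.416); φ = arcsin(p_z) ≈ 24.57°, λ = atan2(p_y, p_x) ≈ 82.35°.

≈ 25°N, 82°E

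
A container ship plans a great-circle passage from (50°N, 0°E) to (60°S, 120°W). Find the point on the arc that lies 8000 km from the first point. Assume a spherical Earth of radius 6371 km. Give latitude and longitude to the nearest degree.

≈ (9°S, 47°W)

Write both endpoints as unit vectors p₁, p₂ with components (cos φ cos λ, cos φ sin λ, sin φ).
The central angle between the endpoints is δ = arccos(p₁·p₂) ≈ 2.539 rad (145.5°). The total great-circle distance is δ·R ≈ 2.539 × 6371 ≈ 16179 km, so the target fraction is f = 8000/16179 ≈ 0.494.
Interpolate at f ≈ 0.494 with slerp weights a = sin((1−f)δ)/sin δ ≈ 1.693, b = sin(fδ)/sin δ ≈ 1.679.
p = a·p₁ + b·p₂ ≈ (0.669, -0.727, -0.157); φ = arcsin(p_z) ≈ -9.01°, λ = atan2(p_y, p_x) ≈ -47.38°.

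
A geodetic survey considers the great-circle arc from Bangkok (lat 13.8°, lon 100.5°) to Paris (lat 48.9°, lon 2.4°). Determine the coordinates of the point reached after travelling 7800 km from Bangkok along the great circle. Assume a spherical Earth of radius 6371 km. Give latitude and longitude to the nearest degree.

Convert each endpoint to a unit vector on the sphere (x = cos φ cos λ, y = cos φ sin λ, z = sin φ).
The central angle between the endpoints is δ = arccos(p₁·p₂) ≈ 1.481 rad (84.8°). The total great-circle distance is δ·R ≈ 1.481 × 6371 ≈ 9435 km, so the target fraction is f = 7800/9435 ≈ 0.827.
Interpolate at f ≈ 0.827 with slerp weights a = sin((1−f)δ)/sin δ ≈ 0.255, b = sin(fδ)/sin δ ≈ 0.944.
p = a·p₁ + b·p₂ ≈ (0.575, 0.269, 0.772); φ = arcsin(p_z) ≈ 50.57°, λ = atan2(p_y, p_x) ≈ 25.09°.

≈ lat 51°, lon 25°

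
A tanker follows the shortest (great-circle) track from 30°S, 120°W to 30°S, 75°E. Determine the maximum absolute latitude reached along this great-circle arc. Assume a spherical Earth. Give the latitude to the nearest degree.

The great circle lies in the plane with unit normal n̂ = (p₁ × p₂)/|p₁ × p₂|.
Here n̂_z ≈ -0.221; the vertex latitude is φ_max = arccos|n̂_z| ≈ 77.3°.

≈ 77°S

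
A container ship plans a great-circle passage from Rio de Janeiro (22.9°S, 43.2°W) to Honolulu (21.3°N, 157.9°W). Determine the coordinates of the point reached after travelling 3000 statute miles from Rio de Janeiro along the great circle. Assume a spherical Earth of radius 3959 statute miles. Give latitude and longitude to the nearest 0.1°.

Convert each endpoint to a unit vector on the sphere (x = cos φ cos λ, y = cos φ sin λ, z = sin φ).
The central angle between the endpoints is δ = arccos(p₁·p₂) ≈ 2.094 rad (120.0°). The total great-circle distance is δ·R ≈ 2.094 × 3959 ≈ 8292 mi, so the target fraction is f = 3000/8292 ≈ 0.362.
Interpolate at f ≈ 0.362 with slerp weights a = sin((1−f)δ)/sin δ ≈ 1.123, b = sin(fδ)/sin δ ≈ 0.794.
p = a·p₁ + b·p₂ ≈ (0.069, -0.986, -0.149); φ = arcsin(p_z) ≈ -8.56°, λ = atan2(p_y, p_x) ≈ -85.99°.

≈ 8.6°S, 86.0°W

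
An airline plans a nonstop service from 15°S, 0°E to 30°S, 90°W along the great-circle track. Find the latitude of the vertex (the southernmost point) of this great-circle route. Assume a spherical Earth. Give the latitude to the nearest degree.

≈ 32°S

The great circle lies in the plane with unit normal n̂ = (p₁ × p₂)/|p₁ × p₂|.
Here n̂_z ≈ -0.844; the vertex latitude is φ_max = arccos|n̂_z| ≈ 32.5°.
Check via Clairaut: cos φ_max = |cos φ₁| · sin C = cos(15.0°)·sin(119.1°) ≈ 0.844, again giving ≈ 32.5°.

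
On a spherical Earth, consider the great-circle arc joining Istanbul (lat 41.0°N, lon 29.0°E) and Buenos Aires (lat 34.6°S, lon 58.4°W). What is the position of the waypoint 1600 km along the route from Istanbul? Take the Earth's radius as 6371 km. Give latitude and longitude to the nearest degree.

≈ lat 33°N, lon 14°E

Write both endpoints as unit vectors p₁, p₂ with components (cos φ cos λ, cos φ sin λ, sin φ).
The central angle between the endpoints is δ = arccos(p₁·p₂) ≈ 1.922 rad (110.1°). The total great-circle distance is δ·R ≈ 1.922 × 6371 ≈ 12247 km, so the target fraction is f = 1600/12247 ≈ 0.131.
Interpolate at f ≈ 0.131 with slerp weights a = sin((1−f)δ)/sin δ ≈ 1.060, b = sin(fδ)/sin δ ≈ 0.265.
p = a·p₁ + b·p₂ ≈ (0.814, 0.202, 0.545); φ = arcsin(p_z) ≈ 33.02°, λ = atan2(p_y, p_x) ≈ 13.95°.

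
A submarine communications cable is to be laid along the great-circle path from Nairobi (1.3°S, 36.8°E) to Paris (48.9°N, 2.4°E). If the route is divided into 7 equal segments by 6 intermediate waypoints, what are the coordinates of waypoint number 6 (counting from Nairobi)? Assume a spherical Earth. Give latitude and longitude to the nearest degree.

≈ (42°N, 10°E)

Convert each endpoint to a unit vector on the sphere (x = cos φ cos λ, y = cos φ sin λ, z = sin φ).
The central angle between the endpoints is δ = arccos(p₁·p₂) ≈ 1.018 rad (58.3°).
Interpolate at f = 6/7 with slerp weights a = sin((1−f)δ)/sin δ ≈ 0.170, b = sin(fδ)/sin δ ≈ 0.900.
p = a·p₁ + b·p₂ ≈ (0.727, 0.127, 0.674); φ = arcsin(p_z) ≈ 42.40°, λ = atan2(p_y, p_x) ≈ 9.88°.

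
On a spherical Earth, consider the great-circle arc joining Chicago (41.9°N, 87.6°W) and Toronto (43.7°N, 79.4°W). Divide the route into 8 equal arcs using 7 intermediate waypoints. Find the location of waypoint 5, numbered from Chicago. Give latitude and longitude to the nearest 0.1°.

≈ (43.1°N, 82.5°W)

From cos δ = sin φ₁ sin φ₂ + cos φ₁ cos φ₂ cos Δλ, the central angle is δ ≈ 0.110 rad (6.3°).
Interpolate at f = 5/8 with slerp weights a = sin((1−f)δ)/sin δ ≈ 0.376, b = sin(fδ)/sin δ ≈ 0.626.
p = a·p₁ + b·p₂ ≈ (0.095, -0.724, 0.683); φ = arcsin(p_z) ≈ 43.09°, λ = atan2(p_y, p_x) ≈ -82.53°.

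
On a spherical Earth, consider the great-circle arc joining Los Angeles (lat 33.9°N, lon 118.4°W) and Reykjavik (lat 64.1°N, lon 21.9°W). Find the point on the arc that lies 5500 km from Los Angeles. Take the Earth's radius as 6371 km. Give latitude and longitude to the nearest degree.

Convert each endpoint to a unit vector on the sphere (x = cos φ cos λ, y = cos φ sin λ, z = sin φ).
The central angle between the endpoints is δ = arccos(p₁·p₂) ≈ 1.092 rad (62.6°). The total great-circle distance is δ·R ≈ 1.092 × 6371 ≈ 6957 km, so the target fraction is f = 5500/6957 ≈ 0.791.
Interpolate at f ≈ 0.791 with slerp weights a = sin((1−f)δ)/sin δ ≈ 0.255, b = sin(fδ)/sin δ ≈ 0.856.
p = a·p₁ + b·p₂ ≈ (0.246, -0.326, 0.913); φ = arcsin(p_z) ≈ 65.89°, λ = atan2(p_y, p_x) ≈ -52.95°.

≈ lat 66°N, lon 53°W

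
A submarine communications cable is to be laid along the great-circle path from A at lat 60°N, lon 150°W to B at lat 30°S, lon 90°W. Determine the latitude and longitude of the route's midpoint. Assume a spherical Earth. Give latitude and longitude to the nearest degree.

Convert each endpoint to a unit vector on the sphere (x = cos φ cos λ, y = cos φ sin λ, z = sin φ).
The central angle between the endpoints is δ = arccos(p₁·p₂) ≈ 1.789 rad (102.5°).
Interpolate at f = 1/2 with slerp weights a = sin((1−f)δ)/sin δ ≈ 0.799, b = sin(fδ)/sin δ ≈ 0.799.
p = a·p₁ + b·p₂ ≈ (-0.346, -0.892, 0.292); φ = arcsin(p_z) ≈ 17.00°, λ = atan2(p_y, p_x) ≈ -111.21°.

≈ lat 17°N, lon 111°W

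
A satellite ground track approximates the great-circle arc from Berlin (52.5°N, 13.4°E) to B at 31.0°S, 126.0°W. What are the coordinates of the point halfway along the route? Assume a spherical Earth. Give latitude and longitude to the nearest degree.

≈ 26°N, 81°W

Write both endpoints as unit vectors p₁, p₂ with components (cos φ cos λ, cos φ sin λ, sin φ).
The central angle between the endpoints is δ = arccos(p₁·p₂) ≈ 2.506 rad (143.6°).
Interpolate at f = 1/2 with slerp weights a = sin((1−f)δ)/sin δ ≈ 1.600, b = sin(fδ)/sin δ ≈ 1.600.
p = a·p₁ + b·p₂ ≈ (0.141, -0.884, 0.445); φ = arcsin(p_z) ≈ 26.45°, λ = atan2(p_y, p_x) ≈ -80.91°.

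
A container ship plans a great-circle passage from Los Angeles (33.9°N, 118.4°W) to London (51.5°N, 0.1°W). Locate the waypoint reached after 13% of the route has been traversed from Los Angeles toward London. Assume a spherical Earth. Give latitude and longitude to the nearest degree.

Convert each endpoint to a unit vector on the sphere (x = cos φ cos λ, y = cos φ sin λ, z = sin φ).
The central angle between the endpoints is δ = arccos(p₁·p₂) ≈ 1.378 rad (79.0°).
Interpolate at f = 0.13 with slerp weights a = sin((1−f)δ)/sin δ ≈ 0.949, b = sin(fδ)/sin δ ≈ 0.182.
p = a·p₁ + b·p₂ ≈ (-0.262, -0.693, 0.672); φ = arcsin(p_z) ≈ 42.18°, λ = atan2(p_y, p_x) ≈ -110.68°.

≈ 42°N, 111°W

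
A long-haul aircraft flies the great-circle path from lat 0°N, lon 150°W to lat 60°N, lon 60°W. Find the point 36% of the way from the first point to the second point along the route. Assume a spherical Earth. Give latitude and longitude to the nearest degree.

Convert each endpoint to a unit vector on the sphere (x = cos φ cos λ, y = cos φ sin λ, z = sin φ).
The central angle between the endpoints is δ = arccos(p₁·p₂) ≈ 1.571 rad (90.0°).
Interpolate at f = 0.36 with slerp weights a = sin((1−f)δ)/sin δ ≈ 0.844, b = sin(fδ)/sin δ ≈ 0.536.
p = a·p₁ + b·p₂ ≈ (-0.597, -0.654, 0.464); φ = arcsin(p_z) ≈ 27.65°, λ = atan2(p_y, p_x) ≈ -132.40°.

≈ lat 28°N, lon 132°W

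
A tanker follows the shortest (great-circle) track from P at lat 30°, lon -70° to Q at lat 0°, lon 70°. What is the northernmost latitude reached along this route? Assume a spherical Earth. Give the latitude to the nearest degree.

The great circle lies in the plane with unit normal n̂ = (p₁ × p₂)/|p₁ × p₂|.
Here n̂_z ≈ +0.744; the vertex latitude is φ_max = arccos|n̂_z| ≈ 41.9°.
Check via Clairaut: cos φ_max = |cos φ₁| · sin C = cos(30.0°)·sin(59.2°) ≈ 0.744, again giving ≈ 41.9°.

≈ 42°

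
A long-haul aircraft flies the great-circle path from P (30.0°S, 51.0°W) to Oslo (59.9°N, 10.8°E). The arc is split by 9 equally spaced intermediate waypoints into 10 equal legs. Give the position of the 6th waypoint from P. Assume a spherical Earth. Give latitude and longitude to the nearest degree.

≈ (26°N, 24°W)

Write both endpoints as unit vectors p₁, p₂ with components (cos φ cos λ, cos φ sin λ, sin φ).
The central angle between the endpoints is δ = arccos(p₁·p₂) ≈ 1.800 rad (103.1°).
Interpolate at f = 6/10 with slerp weights a = sin((1−f)δ)/sin δ ≈ 0.677, b = sin(fδ)/sin δ ≈ 0.906.
p = a·p₁ + b·p₂ ≈ (0.815, -0.371, 0.445); φ = arcsin(p_z) ≈ 26.42°, λ = atan2(p_y, p_x) ≈ -24.45°.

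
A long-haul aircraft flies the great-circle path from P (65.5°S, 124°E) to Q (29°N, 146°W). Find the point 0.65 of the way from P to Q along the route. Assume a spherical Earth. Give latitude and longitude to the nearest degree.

≈ (8°S, 164°W)

Convert each endpoint to a unit vector on the sphere (x = cos φ cos λ, y = cos φ sin λ, z = sin φ).
The central angle between the endpoints is δ = arccos(p₁·p₂) ≈ 2.028 rad (116.2°).
Interpolate at f = 0.65 with slerp weights a = sin((1−f)δ)/sin δ ≈ 0.726, b = sin(fδ)/sin δ ≈ 1.079.
p = a·p₁ + b·p₂ ≈ (-0.951, -0.278, -0.138); φ = arcsin(p_z) ≈ -7.91°, λ = atan2(p_y, p_x) ≈ -163.70°.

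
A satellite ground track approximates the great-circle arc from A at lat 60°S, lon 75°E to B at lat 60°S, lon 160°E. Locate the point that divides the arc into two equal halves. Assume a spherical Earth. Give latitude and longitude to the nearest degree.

≈ lat 67°S, lon 118°E

Convert each endpoint to a unit vector on the sphere (x = cos φ cos λ, y = cos φ sin λ, z = sin φ).
The central angle between the endpoints is δ = arccos(p₁·p₂) ≈ 0.689 rad (39.5°).
Interpolate at f = 1/2 with slerp weights a = sin((1−f)δ)/sin δ ≈ 0.531, b = sin(fδ)/sin δ ≈ 0.531.
p = a·p₁ + b·p₂ ≈ (-0.181, 0.347, -0.920); φ = arcsin(p_z) ≈ -66.94°, λ = atan2(p_y, p_x) ≈ 117.50°.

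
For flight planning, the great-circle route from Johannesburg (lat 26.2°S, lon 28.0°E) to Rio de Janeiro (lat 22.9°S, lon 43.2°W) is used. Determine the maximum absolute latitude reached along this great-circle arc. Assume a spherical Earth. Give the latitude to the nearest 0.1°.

The great circle lies in the plane with unit normal n̂ = (p₁ × p₂)/|p₁ × p₂|.
Here n̂_z ≈ -0.870; the vertex latitude is φ_max = arccos|n̂_z| ≈ 29.5°.
Check via Clairaut: cos φ_max = |cos φ₁| · sin C = cos(26.2°)·sin(104.0°) ≈ 0.870, again giving ≈ 29.5°.

≈ 29.5°S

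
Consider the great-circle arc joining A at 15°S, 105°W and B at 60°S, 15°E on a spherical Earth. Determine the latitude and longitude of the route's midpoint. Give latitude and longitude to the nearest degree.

≈ 53°S, 74°W

The haversine formula gives a central angle δ ≈ 1.588 rad (91.0°) between the endpoints.
Interpolate at f = 1/2 with slerp weights a = sin((1−f)δ)/sin δ ≈ 0.713, b = sin(fδ)/sin δ ≈ 0.713.
p = a·p₁ + b·p₂ ≈ (0.166, -0.573, -0.802); φ = arcsin(p_z) ≈ -53.36°, λ = atan2(p_y, p_x) ≈ -73.83°.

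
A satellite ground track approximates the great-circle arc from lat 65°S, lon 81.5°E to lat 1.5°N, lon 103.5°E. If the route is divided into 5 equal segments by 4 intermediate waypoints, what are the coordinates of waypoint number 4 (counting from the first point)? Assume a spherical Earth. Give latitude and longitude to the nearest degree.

Convert each endpoint to a unit vector on the sphere (x = cos φ cos λ, y = cos φ sin λ, z = sin φ).
The central angle between the endpoints is δ = arccos(p₁·p₂) ≈ 1.194 rad (68.4°).
Interpolate at f = 4/5 with slerp weights a = sin((1−f)δ)/sin δ ≈ 0.254, b = sin(fδ)/sin δ ≈ 0.878.
p = a·p₁ + b·p₂ ≈ (-0.189, 0.960, -0.208); φ = arcsin(p_z) ≈ -11.98°, λ = atan2(p_y, p_x) ≈ 101.14°.

≈ lat 12°S, lon 101°E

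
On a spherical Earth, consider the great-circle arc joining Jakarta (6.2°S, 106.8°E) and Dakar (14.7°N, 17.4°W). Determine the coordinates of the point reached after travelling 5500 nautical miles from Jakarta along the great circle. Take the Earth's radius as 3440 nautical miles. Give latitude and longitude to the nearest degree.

The haversine formula gives a central angle δ ≈ 2.175 rad (124.6°) between the endpoints. The total great-circle distance is δ·R ≈ 2.175 × 3440 ≈ 7481 nmi, so the target fraction is f = 5500/7481 ≈ 0.735.
Interpolate at f ≈ 0.735 with slerp weights a = sin((1−f)δ)/sin δ ≈ 0.662, b = sin(fδ)/sin δ ≈ 1.214.
p = a·p₁ + b·p₂ ≈ (0.931, 0.278, 0.237); φ = arcsin(p_z) ≈ 13.69°, λ = atan2(p_y, p_x) ≈ 16.65°.

≈ 14°N, 17°E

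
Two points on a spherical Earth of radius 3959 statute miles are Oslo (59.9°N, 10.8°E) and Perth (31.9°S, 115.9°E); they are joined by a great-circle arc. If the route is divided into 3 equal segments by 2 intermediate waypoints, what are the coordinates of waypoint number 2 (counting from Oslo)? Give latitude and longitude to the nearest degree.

≈ 3°N, 93°E

Write both endpoints as unit vectors p₁, p₂ with components (cos φ cos λ, cos φ sin λ, sin φ).
The central angle between the endpoints is δ = arccos(p₁·p₂) ≈ 2.175 rad (124.6°).
Interpolate at f = 2/3 with slerp weights a = sin((1−f)δ)/sin δ ≈ 0.806, b = sin(fδ)/sin δ ≈ 1.206.
p = a·p₁ + b·p₂ ≈ (-0.050, 0.997, 0.060); φ = arcsin(p_z) ≈ 3.42°, λ = atan2(p_y, p_x) ≈ 92.89°.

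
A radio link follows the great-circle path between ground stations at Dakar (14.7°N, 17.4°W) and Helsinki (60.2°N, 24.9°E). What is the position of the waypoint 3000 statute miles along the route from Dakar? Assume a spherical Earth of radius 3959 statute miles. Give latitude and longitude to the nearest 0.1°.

Convert each endpoint to a unit vector on the sphere (x = cos φ cos λ, y = cos φ sin λ, z = sin φ).
The central angle between the endpoints is δ = arccos(p₁·p₂) ≈ 0.957 rad (54.8°). The total great-circle distance is δ·R ≈ 0.957 × 3959 ≈ 3790 mi, so the target fraction is f = 3000/3790 ≈ 0.792.
Interpolate at f ≈ 0.792 with slerp weights a = sin((1−f)δ)/sin δ ≈ 0.242, b = sin(fδ)/sin δ ≈ 0.841.
p = a·p₁ + b·p₂ ≈ (0.603, 0.106, 0.791); φ = arcsin(p_z) ≈ 52.28°, λ = atan2(p_y, p_x) ≈ 9.96°.

≈ 52.3°N, 10.0°E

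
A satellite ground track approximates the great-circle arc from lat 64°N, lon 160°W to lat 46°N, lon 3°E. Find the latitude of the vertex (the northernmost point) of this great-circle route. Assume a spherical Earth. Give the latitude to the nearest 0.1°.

The great circle lies in the plane with unit normal n̂ = (p₁ × p₂)/|p₁ × p₂|.
Here n̂_z ≈ +0.095; the vertex latitude is φ_max = arccos|n̂_z| ≈ 84.5°.
Check via Clairaut: cos φ_max = |cos φ₁| · sin C = cos(64.0°)·sin(12.5°) ≈ 0.095, again giving ≈ 84.5°.

≈ 84.5°N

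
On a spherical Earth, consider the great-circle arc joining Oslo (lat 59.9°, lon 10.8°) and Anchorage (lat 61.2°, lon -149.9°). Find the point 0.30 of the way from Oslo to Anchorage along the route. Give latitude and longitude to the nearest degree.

Convert each endpoint to a unit vector on the sphere (x = cos φ cos λ, y = cos φ sin λ, z = sin φ).
The central angle between the endpoints is δ = arccos(p₁·p₂) ≈ 1.012 rad (58.0°).
Interpolate at f = 0.30 with slerp weights a = sin((1−f)δ)/sin δ ≈ 0.767, b = sin(fδ)/sin δ ≈ 0.353.
p = a·p₁ + b·p₂ ≈ (0.231, -0.013, 0.973); φ = arcsin(p_z) ≈ 76.62°, λ = atan2(p_y, p_x) ≈ -3.24°.

≈ lat 77°, lon -3°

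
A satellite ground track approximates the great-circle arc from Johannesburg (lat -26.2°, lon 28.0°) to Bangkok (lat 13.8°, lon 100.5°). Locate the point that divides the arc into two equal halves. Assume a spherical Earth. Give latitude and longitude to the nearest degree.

Write both endpoints as unit vectors p₁, p₂ with components (cos φ cos λ, cos φ sin λ, sin φ).
The central angle between the endpoints is δ = arccos(p₁·p₂) ≈ 1.413 rad (81.0°).
Interpolate at f = 1/2 with slerp weights a = sin((1−f)δ)/sin δ ≈ 0.657, b = sin(fδ)/sin δ ≈ 0.657.
p = a·p₁ + b·p₂ ≈ (0.405, 0.905, -0.133); φ = arcsin(p_z) ≈ -7.67°, λ = atan2(p_y, p_x) ≈ 65.91°.

≈ lat -8°, lon 66°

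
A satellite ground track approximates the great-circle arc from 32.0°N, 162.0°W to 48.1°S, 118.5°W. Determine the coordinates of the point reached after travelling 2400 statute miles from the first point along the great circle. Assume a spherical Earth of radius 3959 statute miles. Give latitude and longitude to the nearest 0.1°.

≈ 0.4°N, 146.8°W

Write both endpoints as unit vectors p₁, p₂ with components (cos φ cos λ, cos φ sin λ, sin φ).
The central angle between the endpoints is δ = arccos(p₁·p₂) ≈ 1.554 rad (89.1°). The total great-circle distance is δ·R ≈ 1.554 × 3959 ≈ 6154 mi, so the target fraction is f = 2400/6154 ≈ 0.390.
Interpolate at f ≈ 0.390 with slerp weights a = sin((1−f)δ)/sin δ ≈ 0.812, b = sin(fδ)/sin δ ≈ 0.570.
p = a·p₁ + b·p₂ ≈ (-0.837, -0.547, 0.006); φ = arcsin(p_z) ≈ 0.37°, λ = atan2(p_y, p_x) ≈ -146.81°.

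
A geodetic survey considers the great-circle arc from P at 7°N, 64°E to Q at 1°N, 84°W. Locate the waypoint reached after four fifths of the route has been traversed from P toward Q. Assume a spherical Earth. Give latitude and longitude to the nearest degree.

Convert each endpoint to a unit vector on the sphere (x = cos φ cos λ, y = cos φ sin λ, z = sin φ).
The central angle between the endpoints is δ = arccos(p₁·p₂) ≈ 2.567 rad (147.1°).
Interpolate at f = 4/5 with slerp weights a = sin((1−f)δ)/sin δ ≈ 0.904, b = sin(fδ)/sin δ ≈ 1.630.
p = a·p₁ + b·p₂ ≈ (0.564, -0.814, 0.139); φ = arcsin(p_z) ≈ 7.97°, λ = atan2(p_y, p_x) ≈ -55.31°.

≈ 8°N, 55°W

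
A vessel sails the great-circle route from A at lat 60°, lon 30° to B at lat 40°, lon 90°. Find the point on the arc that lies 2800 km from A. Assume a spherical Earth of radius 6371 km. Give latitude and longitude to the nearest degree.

The haversine formula gives a central angle δ ≈ 0.725 rad (41.6°) between the endpoints. The total great-circle distance is δ·R ≈ 0.725 × 6371 ≈ 4622 km, so the target fraction is f = 2800/4622 ≈ 0.606.
Interpolate at f ≈ 0.606 with slerp weights a = sin((1−f)δ)/sin δ ≈ 0.425, b = sin(fδ)/sin δ ≈ 0.641.
p = a·p₁ + b·p₂ ≈ (0.184, 0.598, 0.780); φ = arcsin(p_z) ≈ 51.30°, λ = atan2(p_y, p_x) ≈ 72.88°.

≈ lat 51°, lon 73°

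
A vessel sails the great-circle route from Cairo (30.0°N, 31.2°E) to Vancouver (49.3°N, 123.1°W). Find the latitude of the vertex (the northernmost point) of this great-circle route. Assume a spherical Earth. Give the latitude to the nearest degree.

≈ 76°N

The great circle lies in the plane with unit normal n̂ = (p₁ × p₂)/|p₁ × p₂|.
Here n̂_z ≈ -0.247; the vertex latitude is φ_max = arccos|n̂_z| ≈ 75.7°.
Check via Clairaut: cos φ_max = |cos φ₁| · sin C = cos(30.0°)·sin(16.6°) ≈ 0.247, again giving ≈ 75.7°.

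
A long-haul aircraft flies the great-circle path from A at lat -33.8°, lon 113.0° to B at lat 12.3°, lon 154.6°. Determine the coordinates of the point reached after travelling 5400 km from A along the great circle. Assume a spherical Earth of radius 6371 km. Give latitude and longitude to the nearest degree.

≈ lat 3°, lon 147°

From cos δ = sin φ₁ sin φ₂ + cos φ₁ cos φ₂ cos Δλ, the central angle is δ ≈ 1.060 rad (60.7°). The total great-circle distance is δ·R ≈ 1.060 × 6371 ≈ 6755 km, so the target fraction is f = 5400/6755 ≈ 0.799.
Interpolate at f ≈ 0.799 with slerp weights a = sin((1−f)δ)/sin δ ≈ 0.242, b = sin(fδ)/sin δ ≈ 0.859.
p = a·p₁ + b·p₂ ≈ (-0.837, 0.545, 0.048); φ = arcsin(p_z) ≈ 2.78°, λ = atan2(p_y, p_x) ≈ 146.92°.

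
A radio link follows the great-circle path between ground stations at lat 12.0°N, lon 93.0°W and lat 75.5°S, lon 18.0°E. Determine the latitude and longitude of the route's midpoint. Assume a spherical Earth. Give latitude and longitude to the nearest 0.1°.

≈ lat 39.6°S, lon 78.3°W

Convert each endpoint to a unit vector on the sphere (x = cos φ cos λ, y = cos φ sin λ, z = sin φ).
The central angle between the endpoints is δ = arccos(p₁·p₂) ≈ 1.864 rad (106.8°).
Interpolate at f = 1/2 with slerp weights a = sin((1−f)δ)/sin δ ≈ 0.839, b = sin(fδ)/sin δ ≈ 0.839.
p = a·p₁ + b·p₂ ≈ (0.157, -0.754, -0.638); φ = arcsin(p_z) ≈ -39.61°, λ = atan2(p_y, p_x) ≈ -78.26°.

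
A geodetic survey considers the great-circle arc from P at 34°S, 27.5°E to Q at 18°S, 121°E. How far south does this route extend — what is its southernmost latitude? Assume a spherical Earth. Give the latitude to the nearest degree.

≈ 38°S

The great circle lies in the plane with unit normal n̂ = (p₁ × p₂)/|p₁ × p₂|.
Here n̂_z ≈ +0.793; the vertex latitude is φ_max = arccos|n̂_z| ≈ 37.5°.
Check via Clairaut: cos φ_max = |cos φ₁| · sin C = cos(34.0°)·sin(106.9°) ≈ 0.793, again giving ≈ 37.5°.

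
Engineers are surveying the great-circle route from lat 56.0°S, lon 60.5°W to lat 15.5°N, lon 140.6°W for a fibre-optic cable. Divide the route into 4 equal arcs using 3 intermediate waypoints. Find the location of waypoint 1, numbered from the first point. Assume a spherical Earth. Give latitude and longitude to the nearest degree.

Write both endpoints as unit vectors p₁, p₂ with components (cos φ cos λ, cos φ sin λ, sin φ).
The central angle between the endpoints is δ = arccos(p₁·p₂) ≈ 1.700 rad (97.4°).
Interpolate at f = 1/4 with slerp weights a = sin((1−f)δ)/sin δ ≈ 0.965, b = sin(fδ)/sin δ ≈ 0.416.
p = a·p₁ + b·p₂ ≈ (-0.044, -0.724, -0.689); φ = arcsin(p_z) ≈ -43.52°, λ = atan2(p_y, p_x) ≈ -93.48°.

≈ lat 44°S, lon 93°W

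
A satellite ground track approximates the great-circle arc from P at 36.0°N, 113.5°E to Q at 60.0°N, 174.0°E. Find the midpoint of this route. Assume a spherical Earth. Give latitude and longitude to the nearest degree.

≈ 52°N, 136°E

Write both endpoints as unit vectors p₁, p₂ with components (cos φ cos λ, cos φ sin λ, sin φ).
The central angle between the endpoints is δ = arccos(p₁·p₂) ≈ 0.784 rad (44.9°).
Interpolate at f = 1/2 with slerp weights a = sin((1−f)δ)/sin δ ≈ 0.541, b = sin(fδ)/sin δ ≈ 0.541.
p = a·p₁ + b·p₂ ≈ (-0.444, 0.430, 0.787); φ = arcsin(p_z) ≈ 51.86°, λ = atan2(p_y, p_x) ≈ 135.91°.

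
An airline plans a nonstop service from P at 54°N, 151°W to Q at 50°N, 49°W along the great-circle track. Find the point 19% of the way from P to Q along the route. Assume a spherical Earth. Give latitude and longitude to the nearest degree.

≈ 60°N, 134°W

Convert each endpoint to a unit vector on the sphere (x = cos φ cos λ, y = cos φ sin λ, z = sin φ).
The central angle between the endpoints is δ = arccos(p₁·p₂) ≈ 0.999 rad (57.2°).
Interpolate at f = 0.19 with slerp weights a = sin((1−f)δ)/sin δ ≈ 0.861, b = sin(fδ)/sin δ ≈ 0.224.
p = a·p₁ + b·p₂ ≈ (-0.348, -0.354, 0.868); φ = arcsin(p_z) ≈ 60.24°, λ = atan2(p_y, p_x) ≈ -134.49°.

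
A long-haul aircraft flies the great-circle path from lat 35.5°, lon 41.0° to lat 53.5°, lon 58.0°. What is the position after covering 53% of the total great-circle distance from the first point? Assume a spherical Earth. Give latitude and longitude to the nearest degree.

Write both endpoints as unit vectors p₁, p₂ with components (cos φ cos λ, cos φ sin λ, sin φ).
The central angle between the endpoints is δ = arccos(p₁·p₂) ≈ 0.377 rad (21.6°).
Interpolate at f = 0.53 with slerp weights a = sin((1−f)δ)/sin δ ≈ 0.479, b = sin(fδ)/sin δ ≈ 0.539.
p = a·p₁ + b·p₂ ≈ (0.464, 0.528, 0.711); φ = arcsin(p_z) ≈ 45.35°, λ = atan2(p_y, p_x) ≈ 48.67°.

≈ lat 45°, lon 49°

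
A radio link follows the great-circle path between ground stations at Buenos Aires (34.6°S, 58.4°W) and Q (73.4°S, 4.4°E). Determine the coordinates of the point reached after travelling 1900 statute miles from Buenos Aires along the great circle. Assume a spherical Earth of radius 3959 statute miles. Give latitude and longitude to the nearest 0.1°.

≈ (59.5°S, 40.6°W)

Convert each endpoint to a unit vector on the sphere (x = cos φ cos λ, y = cos φ sin λ, z = sin φ).
The central angle between the endpoints is δ = arccos(p₁·p₂) ≈ 0.861 rad (49.3°). The total great-circle distance is δ·R ≈ 0.861 × 3959 ≈ 3409 mi, so the target fraction is f = 1900/3409 ≈ 0.557.
Interpolate at f ≈ 0.557 with slerp weights a = sin((1−f)δ)/sin δ ≈ 0.490, b = sin(fδ)/sin δ ≈ 0.609.
p = a·p₁ + b·p₂ ≈ (0.385, -0.330, -0.862); φ = arcsin(p_z) ≈ -59.52°, λ = atan2(p_y, p_x) ≈ -40.65°.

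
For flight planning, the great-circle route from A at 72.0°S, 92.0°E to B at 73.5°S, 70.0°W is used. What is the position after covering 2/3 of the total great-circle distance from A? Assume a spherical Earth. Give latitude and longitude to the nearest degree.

From cos δ = sin φ₁ sin φ₂ + cos φ₁ cos φ₂ cos Δλ, the central angle is δ ≈ 0.595 rad (34.1°).
Interpolate at f = 2/3 with slerp weights a = sin((1−f)δ)/sin δ ≈ 0.351, b = sin(fδ)/sin δ ≈ 0.689.
p = a·p₁ + b·p₂ ≈ (0.063, -0.075, -0.995); φ = arcsin(p_z) ≈ -84.36°, λ = atan2(p_y, p_x) ≈ -50.05°.

≈ 84°S, 50°W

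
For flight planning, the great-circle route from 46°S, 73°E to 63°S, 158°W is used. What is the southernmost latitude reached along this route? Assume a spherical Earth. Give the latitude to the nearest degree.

The great circle lies in the plane with unit normal n̂ = (p₁ × p₂)/|p₁ × p₂|.
Here n̂_z ≈ +0.273; the vertex latitude is φ_max = arccos|n̂_z| ≈ 74.1°.

≈ 74°S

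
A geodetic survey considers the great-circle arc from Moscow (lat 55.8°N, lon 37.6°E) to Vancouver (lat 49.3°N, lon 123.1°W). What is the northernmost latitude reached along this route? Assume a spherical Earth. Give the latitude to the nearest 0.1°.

≈ 82.7°N

The great circle lies in the plane with unit normal n̂ = (p₁ × p₂)/|p₁ × p₂|.
Here n̂_z ≈ -0.126; the vertex latitude is φ_max = arccos|n̂_z| ≈ 82.7°.
Check via Clairaut: cos φ_max = |cos φ₁| · sin C = cos(55.8°)·sin(13.0°) ≈ 0.126, again giving ≈ 82.7°.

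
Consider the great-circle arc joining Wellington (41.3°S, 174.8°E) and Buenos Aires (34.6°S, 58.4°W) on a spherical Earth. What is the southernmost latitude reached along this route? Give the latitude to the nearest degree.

≈ 60°S

The great circle lies in the plane with unit normal n̂ = (p₁ × p₂)/|p₁ × p₂|.
Here n̂_z ≈ +0.495; the vertex latitude is φ_max = arccos|n̂_z| ≈ 60.3°.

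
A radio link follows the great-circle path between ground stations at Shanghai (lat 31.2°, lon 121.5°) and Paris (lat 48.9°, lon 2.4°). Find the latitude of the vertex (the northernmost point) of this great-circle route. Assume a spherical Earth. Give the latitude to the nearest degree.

≈ 60°

The great circle lies in the plane with unit normal n̂ = (p₁ × p₂)/|p₁ × p₂|.
Here n̂_z ≈ -0.495; the vertex latitude is φ_max = arccos|n̂_z| ≈ 60.3°.
Check via Clairaut: cos φ_max = |cos φ₁| · sin C = cos(31.2°)·sin(35.3°) ≈ 0.495, again giving ≈ 60.3°.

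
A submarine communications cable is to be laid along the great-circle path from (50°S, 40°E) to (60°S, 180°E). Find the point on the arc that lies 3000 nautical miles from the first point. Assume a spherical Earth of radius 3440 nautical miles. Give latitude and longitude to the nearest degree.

≈ (72°S, 157°E)

Write both endpoints as unit vectors p₁, p₂ with components (cos φ cos λ, cos φ sin λ, sin φ).
The central angle between the endpoints is δ = arccos(p₁·p₂) ≈ 1.140 rad (65.3°). The total great-circle distance is δ·R ≈ 1.140 × 3440 ≈ 3923 nmi, so the target fraction is f = 3000/3923 ≈ 0.765.
Interpolate at f ≈ 0.765 with slerp weights a = sin((1−f)δ)/sin δ ≈ 0.292, b = sin(fδ)/sin δ ≈ 0.843.
p = a·p₁ + b·p₂ ≈ (-0.278, 0.121, -0.953); φ = arcsin(p_z) ≈ -72.38°, λ = atan2(p_y, p_x) ≈ 156.53°.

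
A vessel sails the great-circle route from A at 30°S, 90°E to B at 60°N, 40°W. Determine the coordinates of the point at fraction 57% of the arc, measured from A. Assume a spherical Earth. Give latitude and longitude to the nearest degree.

≈ 37°N, 49°E

Write both endpoints as unit vectors p₁, p₂ with components (cos φ cos λ, cos φ sin λ, sin φ).
The central angle between the endpoints is δ = arccos(p₁·p₂) ≈ 2.362 rad (135.3°).
Interpolate at f = 0.57 with slerp weights a = sin((1−f)δ)/sin δ ≈ 1.209, b = sin(fδ)/sin δ ≈ 1.387.
p = a·p₁ + b·p₂ ≈ (0.531, 0.601, 0.597); φ = arcsin(p_z) ≈ 36.63°, λ = atan2(p_y, p_x) ≈ 48.54°.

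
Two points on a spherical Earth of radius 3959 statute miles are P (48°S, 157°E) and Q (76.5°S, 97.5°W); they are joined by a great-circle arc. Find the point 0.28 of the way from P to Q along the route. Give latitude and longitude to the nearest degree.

≈ (60°S, 165°E)

Convert each endpoint to a unit vector on the sphere (x = cos φ cos λ, y = cos φ sin λ, z = sin φ).
The central angle between the endpoints is δ = arccos(p₁·p₂) ≈ 0.822 rad (47.1°).
Interpolate at f = 0.28 with slerp weights a = sin((1−f)δ)/sin δ ≈ 0.762, b = sin(fδ)/sin δ ≈ 0.311.
p = a·p₁ + b·p₂ ≈ (-0.479, 0.127, -0.869); φ = arcsin(p_z) ≈ -60.32°, λ = atan2(p_y, p_x) ≈ 165.13°.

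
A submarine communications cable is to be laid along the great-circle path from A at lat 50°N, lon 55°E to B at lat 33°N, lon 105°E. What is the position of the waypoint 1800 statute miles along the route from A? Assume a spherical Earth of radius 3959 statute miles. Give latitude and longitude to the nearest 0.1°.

Write both endpoints as unit vectors p₁, p₂ with components (cos φ cos λ, cos φ sin λ, sin φ).
The central angle between the endpoints is δ = arccos(p₁·p₂) ≈ 0.702 rad (40.2°). The total great-circle distance is δ·R ≈ 0.702 × 3959 ≈ 2778 mi, so the target fraction is f = 1800/2778 ≈ 0.648.
Interpolate at f ≈ 0.648 with slerp weights a = sin((1−f)δ)/sin δ ≈ 0.379, b = sin(fδ)/sin δ ≈ 0.680.
p = a·p₁ + b·p₂ ≈ (-0.008, 0.751, 0.661); φ = arcsin(p_z) ≈ 41.36°, λ = atan2(p_y, p_x) ≈ 90.61°.

≈ lat 41.4°N, lon 90.6°E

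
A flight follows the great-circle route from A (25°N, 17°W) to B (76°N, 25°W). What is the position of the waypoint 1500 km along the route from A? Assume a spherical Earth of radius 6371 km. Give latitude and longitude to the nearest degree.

≈ (38°N, 18°W)

Convert each endpoint to a unit vector on the sphere (x = cos φ cos λ, y = cos φ sin λ, z = sin φ).
The central angle between the endpoints is δ = arccos(p₁·p₂) ≈ 0.893 rad (51.2°). The total great-circle distance is δ·R ≈ 0.893 × 6371 ≈ 5688 km, so the target fraction is f = 1500/5688 ≈ 0.264.
Interpolate at f ≈ 0.264 with slerp weights a = sin((1−f)δ)/sin δ ≈ 0.785, b = sin(fδ)/sin δ ≈ 0.300.
p = a·p₁ + b·p₂ ≈ (0.746, -0.239, 0.622); φ = arcsin(p_z) ≈ 38.48°, λ = atan2(p_y, p_x) ≈ -17.74°.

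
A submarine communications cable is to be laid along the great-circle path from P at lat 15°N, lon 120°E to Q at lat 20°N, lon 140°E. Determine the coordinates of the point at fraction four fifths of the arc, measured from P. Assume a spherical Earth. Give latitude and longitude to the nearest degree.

≈ lat 19°N, lon 136°E

From cos δ = sin φ₁ sin φ₂ + cos φ₁ cos φ₂ cos Δλ, the central angle is δ ≈ 0.344 rad (19.7°).
Interpolate at f = 4/5 with slerp weights a = sin((1−f)δ)/sin δ ≈ 0.204, b = sin(fδ)/sin δ ≈ 0.806.
p = a·p₁ + b·p₂ ≈ (-0.678, 0.657, 0.328); φ = arcsin(p_z) ≈ 19.17°, λ = atan2(p_y, p_x) ≈ 135.91°.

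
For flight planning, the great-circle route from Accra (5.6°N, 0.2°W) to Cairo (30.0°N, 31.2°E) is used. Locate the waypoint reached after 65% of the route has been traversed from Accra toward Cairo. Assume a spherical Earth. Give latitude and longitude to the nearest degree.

≈ 22°N, 19°E

From cos δ = sin φ₁ sin φ₂ + cos φ₁ cos φ₂ cos Δλ, the central angle is δ ≈ 0.669 rad (38.3°).
Interpolate at f = 0.65 with slerp weights a = sin((1−f)δ)/sin δ ≈ 0.374, b = sin(fδ)/sin δ ≈ 0.679.
p = a·p₁ + b·p₂ ≈ (0.875, 0.303, 0.376); φ = arcsin(p_z) ≈ 22.09°, λ = atan2(p_y, p_x) ≈ 19.12°.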